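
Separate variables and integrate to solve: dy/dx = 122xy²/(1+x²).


Separate: dy/y² = 122x/(1+x²) dx.
Integrate LHS: ∫ dy/y² = -1/y.
Integrate RHS via u = 1+x²: 61ln(1+x²) + C.
Result: -1/y = 61ln(1+x²) + C.


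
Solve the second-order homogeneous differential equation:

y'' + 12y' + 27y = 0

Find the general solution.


Characteristic equation: r² + 12r + 27 = 0.
Factor: (r + 3)(r + 9) = 0 ⇒ r = -3, -9 (distinct real).
General solution: y = C₁e^(-3x) + C₂e^(-9x).


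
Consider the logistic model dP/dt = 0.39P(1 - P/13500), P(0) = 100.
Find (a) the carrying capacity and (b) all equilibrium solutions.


Logistic ODE dP/dt = 0.39P(1 - P/13500) has equilibria where dP/dt = 0, i.e. P = 0 or P = 13500.
The coefficient (1 - P/K) = 0 when P = K, identifying K = 13500 as the carrying capacity.
(a) K = 13500; (b) equilibria P = 0 and P = 13500.


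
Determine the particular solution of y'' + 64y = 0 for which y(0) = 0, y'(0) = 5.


Characteristic roots of r² + 64 = 0 are ±8i, so y = C₁cos(8x) + C₂sin(8x).
Apply y(0) = 0: C₁ = 0. Differentiate and apply y'(0) = 5: 8·C₂ = 5, so C₂ = 5/8.
Particular solution: y = (5/8)sin(8x).


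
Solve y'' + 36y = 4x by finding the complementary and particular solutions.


Homogeneous: r² + 36 = 0 ⇒ r = ±6i, y_h = C₁cos(6x) + C₂sin(6x).
Polynomial forcing; try y_p = Ax + B. Then y_p'' + 36 y_p = 36(Ax + B) = 4x, so B = 0 and A = 1/9.
General solution: y = C₁cos(6x) + C₂sin(6x) + (1/9)x.


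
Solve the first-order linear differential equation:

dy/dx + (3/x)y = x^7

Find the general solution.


P(x) = 3/x ⇒ μ = x^3.
(x^3 y)' = x^10 ⇒ x^3 y = x^11/(11) + C.
Solve for y: y = (1/11)x^8 + C/x^3.


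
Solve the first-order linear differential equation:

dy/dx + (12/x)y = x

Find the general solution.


P(x) = 12/x ⇒ μ = x^12.
(x^12 y)' = x^13 ⇒ x^12 y = x^14/(14) + C.
Solve for y: y = (1/14)x^2 + C/x^12.


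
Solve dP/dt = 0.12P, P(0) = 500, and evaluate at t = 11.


The ODE dP/dt = 0.12P has solution P(t) = P(0)e^(0.12t).
Substitute P(0) = 500 and t = 11: P(11) = 500 e^(1.32) ≈ 1872.


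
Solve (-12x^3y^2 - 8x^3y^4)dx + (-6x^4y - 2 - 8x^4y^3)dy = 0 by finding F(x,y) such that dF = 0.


Check exactness: ∂M/∂y = -24x^3y - 32x^3y^3 and ∂N/∂x = -24x^3y - 32x^3y^3; equal, so the equation is exact.
Integrate M with respect to x (treating y as constant): ∫M dx = -3x^4y^2 - 2x^4y^4 + h(y).
Differentiate w.r.t. y and set equal to N: the x-dependent terms already match, leaving h'(y) = -2. Integrate: h(y) = -2y.
So F(x,y) = -3x^4y^2 - 2y - 2x^4y^4.
General solution: -3x^4y^2 - 2y - 2x^4y^4 = C.


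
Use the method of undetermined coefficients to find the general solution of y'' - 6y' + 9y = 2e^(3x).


Characteristic polynomial (r - 3)² = 0; repeated root r = 3.
y_h = (C₁ + C₂x)e^(3x). Forcing matches the repeated root (resonance), so try y_p = Ax² e^(3x).
Substitute and solve for A: 2A = 2, so A = 1.
General solution: y = (C₁ + C₂x + x²)e^(3x).


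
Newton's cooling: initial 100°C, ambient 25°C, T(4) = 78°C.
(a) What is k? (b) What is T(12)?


Newton's law: T(t) = T_a + (T₀ - T_a)e^(-kt).
(a) Use T(4) = 78: (78 - 25)/(100 - 25) = e^(-k·4), so k = -ln(0.707)/4 ≈ 0.0868.
(b) Apply k to t = 12: T(12) = 25 + (75)e^(-1.042) ≈ 51.5°C.


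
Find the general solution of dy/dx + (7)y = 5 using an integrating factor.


P(x) = 7, Q(x) = 5; integrating factor μ = e^(7x).
(μ y)' = 5e^(7x) ⇒ μ y = (5/7)e^(7x) + C.
Divide by μ: y = 5/7 + Ce^(-7x).


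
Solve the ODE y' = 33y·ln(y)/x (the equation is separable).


Separate: dy/[y ln(y)] = 33 dx/x.
Substitute u = ln(y): du/u = 33 dx/x.
Integrate: ln|ln(y)| = 33ln|x| + C₀, hence ln(y) = C·x^33.


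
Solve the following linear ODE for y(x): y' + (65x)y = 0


P(x) = 65x ⇒ μ = e^((65/2)x²).
Q(x) = 0 so μ y is constant: y = Ce^(-(65/2)x²).


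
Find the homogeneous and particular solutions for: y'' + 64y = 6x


Homogeneous: r² + 64 = 0 ⇒ r = ±8i, y_h = C₁cos(8x) + C₂sin(8x).
Polynomial forcing; try y_p = Ax + B. Then y_p'' + 64 y_p = 64(Ax + B) = 6x, so B = 0 and A = 3/32.
General solution: y = C₁cos(8x) + C₂sin(8x) + (3/32)x.


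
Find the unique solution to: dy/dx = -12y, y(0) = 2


General solution of y' = -12y is y = Ce^(-12x).
Apply y(0) = 2: C = 2.
Particular solution: y = 2e^(-12x).


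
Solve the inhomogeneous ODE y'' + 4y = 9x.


Homogeneous: r² + 4 = 0 ⇒ r = ±2i, y_h = C₁cos(2x) + C₂sin(2x).
Polynomial forcing; try y_p = Ax + B. Then y_p'' + 4 y_p = 4(Ax + B) = 9x, so B = 0 and A = 9/4.
General solution: y = C₁cos(2x) + C₂sin(2x) + (9/4)x.


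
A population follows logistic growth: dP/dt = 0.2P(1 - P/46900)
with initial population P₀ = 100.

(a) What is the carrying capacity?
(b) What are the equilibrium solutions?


Logistic ODE dP/dt = 0.2P(1 - P/46900) has equilibria where dP/dt = 0, i.e. P = 0 or P = 46900.
The coefficient (1 - P/K) = 0 when P = K, identifying K = 46900 as the carrying capacity.
(a) K = 46900; (b) equilibria P = 0 and P = 46900.


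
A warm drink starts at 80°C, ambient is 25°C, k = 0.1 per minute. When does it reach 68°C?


From T(t) = T_a + (T₀ - T_a)e^(-kt), set T(t) = 68:
(68 - 25) / (80 - 25) = e^(-0.1t), so t = -ln(0.782)/0.1 ≈ 2.5 minutes.


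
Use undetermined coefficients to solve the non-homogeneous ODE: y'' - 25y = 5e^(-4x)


Characteristic roots of r² - 25 = 0 are -5, 5.
y_h = C₁e^(-5x) + C₂e^(5x).
Forcing exponent -4 is not a characteristic root; try y_p = Ae^(-4x).
Substitute: A·(16 + (0)·-4 + (-25)) = A·-9 = 5, so A = -5/9.
General solution: y = C₁e^(-5x) + C₂e^(5x) - (5/9)e^(-4x).


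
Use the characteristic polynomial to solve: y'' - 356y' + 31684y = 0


Characteristic equation: r² - 356r + 31684 = 0, i.e. (r - 178)² = 0.
Repeated root r = 178; include an x factor for the second linearly independent solution.
General solution: y = (C₁ + C₂x)e^(178x).


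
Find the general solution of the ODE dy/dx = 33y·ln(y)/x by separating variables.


Separate: dy/[y ln(y)] = 33 dx/x.
Substitute u = ln(y): du/u = 33 dx/x.
Integrate: ln|ln(y)| = 33ln|x| + C₀, hence ln(y) = C·x^33.


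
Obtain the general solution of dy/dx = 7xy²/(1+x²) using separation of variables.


Separate: dy/y² = 7x/(1+x²) dx.
Integrate LHS: ∫ dy/y² = -1/y.
Integrate RHS via u = 1+x²: (7/2)ln(1+x²) + C.
Result: -1/y = (7/2)ln(1+x²) + C.


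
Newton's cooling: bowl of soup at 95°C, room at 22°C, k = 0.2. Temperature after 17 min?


Newton's law: dT/dt = -k(T - T_a) has solution T(t) = T_a + (T₀ - T_a)e^(-kt).
Plug in T_a = 22, T₀ = 95, k = 0.2, t = 17: T(17) = 22 + (73)e^(-3.40) ≈ 24.4°C.


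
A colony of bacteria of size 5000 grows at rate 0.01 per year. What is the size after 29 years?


The ODE dP/dt = 0.01P has solution P(t) = P(0)e^(0.01t).
Substitute P(0) = 5000 and t = 29: P(29) = 5000 e^(0.29) ≈ 6682.


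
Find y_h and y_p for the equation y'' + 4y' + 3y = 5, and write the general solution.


Characteristic roots of r² + 4r + 3 = 0 are -3, -1.
y_h = C₁e^(-3x) + C₂e^(-x).
Constant forcing; try y_p = A. Then 3A = 5 ⇒ A = 5/3.
General solution: y = C₁e^(-3x) + C₂e^(-x) + 5/3.


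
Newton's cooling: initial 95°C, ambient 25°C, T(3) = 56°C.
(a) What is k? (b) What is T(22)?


Newton's law: T(t) = T_a + (T₀ - T_a)e^(-kt).
(a) Use T(3) = 56: (56 - 25)/(95 - 25) = e^(-k·3), so k = -ln(0.443)/3 ≈ 0.2715.
(b) Apply k to t = 22: T(22) = 25 + (70)e^(-5.973) ≈ 25.2°C.


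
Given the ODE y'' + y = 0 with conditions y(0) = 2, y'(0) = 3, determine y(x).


Characteristic roots of r² + 1 = 0 are ±1i, so y = C₁cos(x) + C₂sin(x).
Apply y(0) = 2: C₁ = 2. Differentiate and apply y'(0) = 3: 1·C₂ = 3, so C₂ = 3.
Particular solution: y = 2cos(x) + 3sin(x).


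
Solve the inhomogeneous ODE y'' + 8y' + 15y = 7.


Characteristic roots of r² + 8r + 15 = 0 are -5, -3.
y_h = C₁e^(-5x) + C₂e^(-3x).
Constant forcing; try y_p = A. Then 15A = 7 ⇒ A = 7/15.
General solution: y = C₁e^(-5x) + C₂e^(-3x) + 7/15.


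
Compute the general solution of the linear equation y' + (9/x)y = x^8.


P(x) = 9/x ⇒ μ = x^9.
(x^9 y)' = x^17 ⇒ x^9 y = x^18/(18) + C.
Solve for y: y = (1/18)x^9 + C/x^9.


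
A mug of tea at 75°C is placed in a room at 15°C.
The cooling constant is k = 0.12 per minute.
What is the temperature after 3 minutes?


Newton's law: dT/dt = -k(T - T_a) has solution T(t) = T_a + (T₀ - T_a)e^(-kt).
Plug in T_a = 15, T₀ = 75, k = 0.12, t = 3: T(3) = 15 + (60)e^(-0.36) ≈ 56.9°C.


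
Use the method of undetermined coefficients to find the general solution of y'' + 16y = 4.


Homogeneous part: r² + 16 = 0 ⇒ r = ±4i, so y_h = C₁cos(4x) + C₂sin(4x).
Try constant y_p = A; plug in: 16A = 4 ⇒ A = 1/4.
General solution: y = C₁cos(4x) + C₂sin(4x) + 1/4.


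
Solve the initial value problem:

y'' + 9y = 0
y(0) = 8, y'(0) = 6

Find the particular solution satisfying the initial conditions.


Characteristic roots of r² + 9 = 0 are ±3i, so y = C₁cos(3x) + C₂sin(3x).
Apply y(0) = 8: C₁ = 8. Differentiate and apply y'(0) = 6: 3·C₂ = 6, so C₂ = 2.
Particular solution: y = 8cos(3x) + 2sin(3x).


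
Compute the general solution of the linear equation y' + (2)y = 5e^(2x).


P(x) = 2 ⇒ μ = e^(2x).
(μ y)' = 5e^(4x) ⇒ μ y = (5/4)e^(4x) + C.
Divide by μ: y = (5/4)e^(2x) + Ce^(-2x).


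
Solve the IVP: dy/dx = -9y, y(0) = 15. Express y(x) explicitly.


General solution of y' = -9y is y = Ce^(-9x).
Apply y(0) = 15: C = 15.
Particular solution: y = 15e^(-9x).


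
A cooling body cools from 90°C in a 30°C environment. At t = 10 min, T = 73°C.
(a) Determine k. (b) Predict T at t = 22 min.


Newton's law: T(t) = T_a + (T₀ - T_a)e^(-kt).
(a) Use T(10) = 73: (73 - 30)/(90 - 30) = e^(-k·10), so k = -ln(0.717)/10 ≈ 0.0333.
(b) Apply k to t = 22: T(22) = 30 + (60)e^(-0.733) ≈ 58.8°C.


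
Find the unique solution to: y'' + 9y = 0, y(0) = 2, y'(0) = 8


Characteristic roots of r² + 9 = 0 are ±3i, so y = C₁cos(3x) + C₂sin(3x).
Apply y(0) = 2: C₁ = 2. Differentiate and apply y'(0) = 8: 3·C₂ = 8, so C₂ = 8/3.
Particular solution: y = 2cos(3x) + (8/3)sin(3x).


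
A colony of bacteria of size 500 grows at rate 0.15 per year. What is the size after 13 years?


The ODE dP/dt = 0.15P has solution P(t) = P(0)e^(0.15t).
Substitute P(0) = 500 and t = 13: P(13) = 500 e^(1.95) ≈ 3514.


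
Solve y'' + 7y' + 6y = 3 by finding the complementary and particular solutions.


Characteristic roots of r² + 7r + 6 = 0 are -1, -6.
y_h = C₁e^(-x) + C₂e^(-6x).
Constant forcing; try y_p = A. Then 6A = 3 ⇒ A = 1/2.
General solution: y = C₁e^(-x) + C₂e^(-6x) + 1/2.


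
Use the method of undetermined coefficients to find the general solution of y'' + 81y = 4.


Homogeneous part: r² + 81 = 0 ⇒ r = ±9i, so y_h = C₁cos(9x) + C₂sin(9x).
Try constant y_p = A; plug in: 81A = 4 ⇒ A = 4/81.
General solution: y = C₁cos(9x) + C₂sin(9x) + 4/81.


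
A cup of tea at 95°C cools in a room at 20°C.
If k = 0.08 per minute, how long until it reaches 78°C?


From T(t) = T_a + (T₀ - T_a)e^(-kt), set T(t) = 78:
(78 - 20) / (95 - 20) = e^(-0.08t), so t = -ln(0.773)/0.08 ≈ 3.2 minutes.


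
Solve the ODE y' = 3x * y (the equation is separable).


Separate variables: dy/y = 3x dx.
Integrate: ln|y| = (3/2)x^2 + C₀.
Exponentiate: y = Ce^((3/2)x^2).


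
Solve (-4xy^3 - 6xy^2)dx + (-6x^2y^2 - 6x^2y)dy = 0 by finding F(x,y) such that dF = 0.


Check exactness: ∂M/∂y = -12xy^2 - 12xy and ∂N/∂x = -12xy^2 - 12xy; equal, so the equation is exact.
Integrate M with respect to x (treating y as constant): ∫M dx = -2x^2y^3 - 3x^2y^2 + h(y).
Differentiate w.r.t. y and set equal to N: all terms match, so h'(y) = 0 and h is a constant absorbed into C.
General solution: -2x^2y^3 - 3x^2y^2 = C.


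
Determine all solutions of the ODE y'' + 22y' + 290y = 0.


Characteristic equation: r² + 22r + 290 = 0.
Discriminant is negative; roots r = -11 ± 13i (complex conjugate pair).
General solution uses e^(α x)(C₁ cos(β x) + C₂ sin(β x)): y = e^(-11x)(C₁cos(13x) + C₂sin(13x)).


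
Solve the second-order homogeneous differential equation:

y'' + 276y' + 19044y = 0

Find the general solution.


Characteristic equation: r² + 276r + 19044 = 0, i.e. (r + 138)² = 0.
Repeated root r = -138; include an x factor for the second linearly independent solution.
General solution: y = (C₁ + C₂x)e^(-138x).


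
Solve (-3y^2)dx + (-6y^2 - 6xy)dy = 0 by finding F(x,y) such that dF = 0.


Check exactness: ∂M/∂y = -6y and ∂N/∂x = -6y; equal, so the equation is exact.
Integrate M with respect to x (treating y as constant): ∫M dx = -3xy^2 + h(y).
Differentiate w.r.t. y and set equal to N: the x-dependent terms already match, leaving h'(y) = -6y^2. Integrate: h(y) = -2y^3.
So F(x,y) = -2y^3 - 3xy^2.
General solution: -2y^3 - 3xy^2 = C.


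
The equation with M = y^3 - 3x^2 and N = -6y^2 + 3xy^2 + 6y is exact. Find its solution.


Check exactness: ∂M/∂y = 3y^2 and ∂N/∂x = 3y^2; equal, so the equation is exact.
Integrate M with respect to x (treating y as constant): ∫M dx = xy^3 - x^3 + h(y).
Differentiate w.r.t. y and set equal to N: the x-dependent terms already match, leaving h'(y) = -6y^2 + 6y. Integrate: h(y) = -2y^3 + 3y^2.
So F(x,y) = -2y^3 + xy^3 - x^3 + 3y^2.
General solution: -2y^3 + xy^3 - x^3 + 3y^2 = C.


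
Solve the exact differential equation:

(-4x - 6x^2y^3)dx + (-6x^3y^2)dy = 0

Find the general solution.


Check exactness: ∂M/∂y = -18x^2y^2 and ∂N/∂x = -18x^2y^2; equal, so the equation is exact.
Integrate M with respect to x (treating y as constant): ∫M dx = -2x^2 - 2x^3y^3 + h(y).
Differentiate w.r.t. y and set equal to N: all terms match, so h'(y) = 0 and h is a constant absorbed into C.
General solution: -2x^2 - 2x^3y^3 = C.


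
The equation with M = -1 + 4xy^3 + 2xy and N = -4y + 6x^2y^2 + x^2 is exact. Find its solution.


Check exactness: ∂M/∂y = 12xy^2 + 2x and ∂N/∂x = 12xy^2 + 2x; equal, so the equation is exact.
Integrate M with respect to x (treating y as constant): ∫M dx = -x + 2x^2y^3 + x^2y + h(y).
Differentiate w.r.t. y and set equal to N: the x-dependent terms already match, leaving h'(y) = -4y. Integrate: h(y) = -2y^2.
So F(x,y) = -x - 2y^2 + 2x^2y^3 + x^2y.
General solution: -x - 2y^2 + 2x^2y^3 + x^2y = C.


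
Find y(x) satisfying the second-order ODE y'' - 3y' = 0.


Characteristic equation: r² - 3r = 0.
Factor: (r - 3)(r - 0) = 0 ⇒ r = 3, 0 (distinct real).
General solution: y = C₁e^(3x) + C₂.


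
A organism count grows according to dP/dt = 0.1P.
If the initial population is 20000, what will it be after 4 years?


The ODE dP/dt = 0.1P has solution P(t) = P(0)e^(0.1t).
Substitute P(0) = 20000 and t = 4: P(4) = 20000 e^(0.40) ≈ 29836.


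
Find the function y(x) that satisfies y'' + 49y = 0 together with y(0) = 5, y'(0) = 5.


Characteristic roots of r² + 49 = 0 are ±7i, so y = C₁cos(7x) + C₂sin(7x).
Apply y(0) = 5: C₁ = 5. Differentiate and apply y'(0) = 5: 7·C₂ = 5, so C₂ = 5/7.
Particular solution: y = 5cos(7x) + (5/7)sin(7x).


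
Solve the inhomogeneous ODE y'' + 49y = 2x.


Homogeneous: r² + 49 = 0 ⇒ r = ±7i, y_h = C₁cos(7x) + C₂sin(7x).
Polynomial forcing; try y_p = Ax + B. Then y_p'' + 49 y_p = 49(Ax + B) = 2x, so B = 0 and A = 2/49.
General solution: y = C₁cos(7x) + C₂sin(7x) + (2/49)x.


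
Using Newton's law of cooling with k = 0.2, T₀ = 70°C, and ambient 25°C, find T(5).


Newton's law: dT/dt = -k(T - T_a) has solution T(t) = T_a + (T₀ - T_a)e^(-kt).
Plug in T_a = 25, T₀ = 70, k = 0.2, t = 5: T(5) = 25 + (45)e^(-1.00) ≈ 41.6°C.


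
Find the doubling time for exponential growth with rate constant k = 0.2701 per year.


Exponential growth: P(t) = P₀ e^(0.2701t). Set P(t)/P₀ = 2: e^(0.2701t) = 2.
Solve: t = ln(2)/0.2701 ≈ 2.57 years.


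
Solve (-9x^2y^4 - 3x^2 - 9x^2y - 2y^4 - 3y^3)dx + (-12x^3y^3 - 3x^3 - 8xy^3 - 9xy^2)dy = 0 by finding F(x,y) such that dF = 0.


Check exactness: ∂M/∂y = -36x^2y^3 - 9x^2 - 8y^3 - 9y^2 and ∂N/∂x = -36x^2y^3 - 9x^2 - 8y^3 - 9y^2; equal, so the equation is exact.
Integrate M with respect to x (treating y as constant): ∫M dx = -3x^3y^4 - x^3 - 3x^3y - 2xy^4 - 3xy^3 + h(y).
Differentiate w.r.t. y and set equal to N: all terms match, so h'(y) = 0 and h is a constant absorbed into C.
General solution: -3x^3y^4 - x^3 - 3x^3y - 2xy^4 - 3xy^3 = C.


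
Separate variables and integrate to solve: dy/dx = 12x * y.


Separate variables: dy/y = 12x dx.
Integrate: ln|y| = 6x^2 + C₀.
Exponentiate: y = Ce^(6x^2).


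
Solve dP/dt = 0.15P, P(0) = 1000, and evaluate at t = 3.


The ODE dP/dt = 0.15P has solution P(t) = P(0)e^(0.15t).
Substitute P(0) = 1000 and t = 3: P(3) = 1000 e^(0.45) ≈ 1568.


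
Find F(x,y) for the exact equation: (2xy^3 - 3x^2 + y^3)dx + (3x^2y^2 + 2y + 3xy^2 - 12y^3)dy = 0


Check exactness: ∂M/∂y = 6xy^2 + 3y^2 and ∂N/∂x = 6xy^2 + 3y^2; equal, so the equation is exact.
Integrate M with respect to x (treating y as constant): ∫M dx = x^2y^3 - x^3 + xy^3 + h(y).
Differentiate w.r.t. y and set equal to N: the x-dependent terms already match, leaving h'(y) = 2y - 12y^3. Integrate: h(y) = y^2 - 3y^4.
So F(x,y) = x^2y^3 + y^2 - x^3 + xy^3 - 3y^4.
General solution: x^2y^3 + y^2 - x^3 + xy^3 - 3y^4 = C.


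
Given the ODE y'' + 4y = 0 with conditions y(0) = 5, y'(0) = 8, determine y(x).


Characteristic roots of r² + 4 = 0 are ±2i, so y = C₁cos(2x) + C₂sin(2x).
Apply y(0) = 5: C₁ = 5. Differentiate and apply y'(0) = 8: 2·C₂ = 8, so C₂ = 4.
Particular solution: y = 5cos(2x) + 4sin(2x).


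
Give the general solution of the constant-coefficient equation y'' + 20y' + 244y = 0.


Characteristic equation: r² + 20r + 244 = 0.
Discriminant is negative; roots r = -10 ± 12i (complex conjugate pair).
General solution uses e^(α x)(C₁ cos(β x) + C₂ sin(β x)): y = e^(-10x)(C₁cos(12x) + C₂sin(12x)).


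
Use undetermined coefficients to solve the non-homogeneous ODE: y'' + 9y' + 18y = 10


Characteristic roots of r² + 9r + 18 = 0 are -6, -3.
y_h = C₁e^(-6x) + C₂e^(-3x).
Constant forcing; try y_p = A. Then 18A = 10 ⇒ A = 5/9.
General solution: y = C₁e^(-6x) + C₂e^(-3x) + 5/9.


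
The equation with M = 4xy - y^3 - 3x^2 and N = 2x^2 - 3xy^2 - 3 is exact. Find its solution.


Check exactness: ∂M/∂y = 4x - 3y^2 and ∂N/∂x = 4x - 3y^2; equal, so the equation is exact.
Integrate M with respect to x (treating y as constant): ∫M dx = 2x^2y - xy^3 - x^3 + h(y).
Differentiate w.r.t. y and set equal to N: the x-dependent terms already match, leaving h'(y) = -3. Integrate: h(y) = -3y.
So F(x,y) = 2x^2y - xy^3 - 3y - x^3.
General solution: 2x^2y - xy^3 - 3y - x^3 = C.


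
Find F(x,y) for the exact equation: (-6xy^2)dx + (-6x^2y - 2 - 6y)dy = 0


Check exactness: ∂M/∂y = -12xy and ∂N/∂x = -12xy; equal, so the equation is exact.
Integrate M with respect to x (treating y as constant): ∫M dx = -3x^2y^2 + h(y).
Differentiate w.r.t. y and set equal to N: the x-dependent terms already match, leaving h'(y) = -2 - 6y. Integrate: h(y) = -2y - 3y^2.
So F(x,y) = -3x^2y^2 - 2y - 3y^2.
General solution: -3x^2y^2 - 2y - 3y^2 = C.


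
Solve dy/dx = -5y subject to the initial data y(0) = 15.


General solution of y' = -5y is y = Ce^(-5x).
Apply y(0) = 15: C = 15.
Particular solution: y = 15e^(-5x).


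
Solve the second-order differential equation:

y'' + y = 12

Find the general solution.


Homogeneous part: r² + 1 = 0 ⇒ r = ±1i, so y_h = C₁cos(x) + C₂sin(x).
Try constant y_p = A; plug in: 1A = 12 ⇒ A = 12.
General solution: y = C₁cos(x) + C₂sin(x) + 12.


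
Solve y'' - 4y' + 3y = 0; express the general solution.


Characteristic equation: r² - 4r + 3 = 0.
Factor: (r - 3)(r - 1) = 0 ⇒ r = 3, 1 (distinct real).
General solution: y = C₁e^(3x) + C₂e^(x).


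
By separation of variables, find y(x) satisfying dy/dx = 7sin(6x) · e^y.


Separate: e^(-y) dy = 7sin(6x) dx.
Integrate: -e^(-y) = -(7/6)cos(6x) + C₀.
Rearrange: e^(-y) = (7/6)cos(6x) + C.


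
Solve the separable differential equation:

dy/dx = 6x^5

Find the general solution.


Integrate both sides with respect to x: y = ∫ 6x^5 dx = x^6 + C.


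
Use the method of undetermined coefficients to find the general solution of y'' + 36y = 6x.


Homogeneous: r² + 36 = 0 ⇒ r = ±6i, y_h = C₁cos(6x) + C₂sin(6x).
Polynomial forcing; try y_p = Ax + B. Then y_p'' + 36 y_p = 36(Ax + B) = 6x, so B = 0 and A = 1/6.
General solution: y = C₁cos(6x) + C₂sin(6x) + (1/6)x.


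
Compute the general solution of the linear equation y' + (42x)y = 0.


P(x) = 42x ⇒ μ = e^(21x²).
Q(x) = 0 so μ y is constant: y = Ce^(-21x²).


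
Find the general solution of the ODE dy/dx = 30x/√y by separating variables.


Separate: √y dy = 30x dx.
Integrate: (2/3)y^(3/2) = 15x² + C.


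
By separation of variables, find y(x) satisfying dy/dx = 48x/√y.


Separate: √y dy = 48x dx.
Integrate: (2/3)y^(3/2) = 24x² + C.


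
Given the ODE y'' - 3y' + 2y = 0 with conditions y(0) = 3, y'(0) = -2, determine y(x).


Characteristic roots of r² - 3r + 2 = 0 are 1, 2.
General solution y = c₁ e^(x) + c₂ e^(2x).
Apply y(0) = 3: c₁ + c₂ = 3. Apply y'(0) = -2: 1 c₁ + 2 c₂ = -2.
Solve: c₁ = 8, c₂ = -5.
Particular solution: y = 8e^(x) - 5e^(2x).


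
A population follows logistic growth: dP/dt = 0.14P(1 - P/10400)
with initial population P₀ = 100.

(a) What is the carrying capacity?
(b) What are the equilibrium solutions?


Logistic ODE dP/dt = 0.14P(1 - P/10400) has equilibria where dP/dt = 0, i.e. P = 0 or P = 10400.
The coefficient (1 - P/K) = 0 when P = K, identifying K = 10400 as the carrying capacity.
(a) K = 10400; (b) equilibria P = 0 and P = 10400.


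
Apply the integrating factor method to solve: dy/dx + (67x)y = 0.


P(x) = 67x ⇒ μ = e^((67/2)x²).
Q(x) = 0 so μ y is constant: y = Ce^(-(67/2)x²).


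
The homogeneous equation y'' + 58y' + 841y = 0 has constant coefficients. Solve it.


Characteristic equation: r² + 58r + 841 = 0, i.e. (r + 29)² = 0.
Repeated root r = -29; include an x factor for the second linearly independent solution.
General solution: y = (C₁ + C₂x)e^(-29x).


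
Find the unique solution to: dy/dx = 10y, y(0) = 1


General solution of y' = 10y is y = Ce^(10x).
Apply y(0) = 1: C = 1.
Particular solution: y = e^(10x).


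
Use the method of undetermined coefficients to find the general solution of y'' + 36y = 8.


Homogeneous part: r² + 36 = 0 ⇒ r = ±6i, so y_h = C₁cos(6x) + C₂sin(6x).
Try constant y_p = A; plug in: 36A = 8 ⇒ A = 2/9.
General solution: y = C₁cos(6x) + C₂sin(6x) + 2/9.


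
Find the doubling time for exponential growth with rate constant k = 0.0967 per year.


Exponential growth: P(t) = P₀ e^(0.0967t). Set P(t)/P₀ = 2: e^(0.0967t) = 2.
Solve: t = ln(2)/0.0967 ≈ 7.17 years.


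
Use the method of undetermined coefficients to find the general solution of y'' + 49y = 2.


Homogeneous part: r² + 49 = 0 ⇒ r = ±7i, so y_h = C₁cos(7x) + C₂sin(7x).
Try constant y_p = A; plug in: 49A = 2 ⇒ A = 2/49.
General solution: y = C₁cos(7x) + C₂sin(7x) + 2/49.


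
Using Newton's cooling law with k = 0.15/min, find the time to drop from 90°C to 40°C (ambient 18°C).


From T(t) = T_a + (T₀ - T_a)e^(-kt), set T(t) = 40:
(40 - 18) / (90 - 18) = e^(-0.15t), so t = -ln(0.306)/0.15 ≈ 7.9 minutes.


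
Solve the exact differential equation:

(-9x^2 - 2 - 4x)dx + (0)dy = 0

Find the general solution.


Check exactness: ∂M/∂y = 0 and ∂N/∂x = 0; equal, so the equation is exact.
Integrate M with respect to x (treating y as constant): ∫M dx = -3x^3 - 2x - 2x^2 + h(y).
Differentiate w.r.t. y and set equal to N: all terms match, so h'(y) = 0 and h is a constant absorbed into C.
General solution: -3x^3 - 2x - 2x^2 = C.


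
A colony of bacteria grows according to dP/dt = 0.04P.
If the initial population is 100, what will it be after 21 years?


The ODE dP/dt = 0.04P has solution P(t) = P(0)e^(0.04t).
Substitute P(0) = 100 and t = 21: P(21) = 100 e^(0.84) ≈ 232.


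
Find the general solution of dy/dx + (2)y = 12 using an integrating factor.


P(x) = 2, Q(x) = 12; integrating factor μ = e^(2x).
(μ y)' = 12e^(2x) ⇒ μ y = 6e^(2x) + C.
Divide by μ: y = 6 + Ce^(-2x).


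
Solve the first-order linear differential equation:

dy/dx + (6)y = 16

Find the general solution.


P(x) = 6, Q(x) = 16; integrating factor μ = e^(6x).
(μ y)' = 16e^(6x) ⇒ μ y = (8/3)e^(6x) + C.
Divide by μ: y = 8/3 + Ce^(-6x).


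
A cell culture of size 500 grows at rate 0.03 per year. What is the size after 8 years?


The ODE dP/dt = 0.03P has solution P(t) = P(0)e^(0.03t).
Substitute P(0) = 500 and t = 8: P(8) = 500 e^(0.24) ≈ 636.


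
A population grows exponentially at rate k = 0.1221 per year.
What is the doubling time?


Exponential growth: P(t) = P₀ e^(0.1221t). Set P(t)/P₀ = 2: e^(0.1221t) = 2.
Solve: t = ln(2)/0.1221 ≈ 5.68 years.


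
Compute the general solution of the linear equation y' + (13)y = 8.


P(x) = 13, Q(x) = 8; integrating factor μ = e^(13x).
(μ y)' = 8e^(13x) ⇒ μ y = (8/13)e^(13x) + C.
Divide by μ: y = 8/13 + Ce^(-13x).


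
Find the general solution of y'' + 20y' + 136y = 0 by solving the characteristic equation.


Characteristic equation: r² + 20r + 136 = 0.
Discriminant is negative; roots r = -10 ± 6i (complex conjugate pair).
General solution uses e^(α x)(C₁ cos(β x) + C₂ sin(β x)): y = e^(-10x)(C₁cos(6x) + C₂sin(6x)).


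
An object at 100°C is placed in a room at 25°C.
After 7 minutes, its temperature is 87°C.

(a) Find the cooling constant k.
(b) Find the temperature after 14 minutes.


Newton's law: T(t) = T_a + (T₀ - T_a)e^(-kt).
(a) Use T(7) = 87: (87 - 25)/(100 - 25) = e^(-k·7), so k = -ln(0.827)/7 ≈ 0.0272.
(b) Apply k to t = 14: T(14) = 25 + (75)e^(-0.381) ≈ 76.3°C.


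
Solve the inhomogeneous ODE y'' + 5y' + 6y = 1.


Characteristic roots of r² + 5r + 6 = 0 are -2, -3.
y_h = C₁e^(-2x) + C₂e^(-3x).
Constant forcing; try y_p = A. Then 6A = 1 ⇒ A = 1/6.
General solution: y = C₁e^(-2x) + C₂e^(-3x) + 1/6.


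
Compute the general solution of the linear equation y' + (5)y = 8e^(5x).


P(x) = 5 ⇒ μ = e^(5x).
(μ y)' = 8e^(10x) ⇒ μ y = (8/10)e^(10x) + C.
Divide by μ: y = (4/5)e^(5x) + Ce^(-5x).


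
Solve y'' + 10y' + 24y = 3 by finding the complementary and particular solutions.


Characteristic roots of r² + 10r + 24 = 0 are -4, -6.
y_h = C₁e^(-4x) + C₂e^(-6x).
Constant forcing; try y_p = A. Then 24A = 3 ⇒ A = 1/8.
General solution: y = C₁e^(-4x) + C₂e^(-6x) + 1/8.


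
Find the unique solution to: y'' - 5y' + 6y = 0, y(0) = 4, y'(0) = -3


Characteristic roots of r² - 5r + 6 = 0 are 2, 3.
General solution y = c₁ e^(2x) + c₂ e^(3x).
Apply y(0) = 4: c₁ + c₂ = 4. Apply y'(0) = -3: 2 c₁ + 3 c₂ = -3.
Solve: c₁ = 15, c₂ = -11.
Particular solution: y = 15e^(2x) - 11e^(3x).


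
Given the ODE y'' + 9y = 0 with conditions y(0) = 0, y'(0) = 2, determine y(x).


Characteristic roots of r² + 9 = 0 are ±3i, so y = C₁cos(3x) + C₂sin(3x).
Apply y(0) = 0: C₁ = 0. Differentiate and apply y'(0) = 2: 3·C₂ = 2, so C₂ = 2/3.
Particular solution: y = (2/3)sin(3x).


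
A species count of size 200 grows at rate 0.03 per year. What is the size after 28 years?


The ODE dP/dt = 0.03P has solution P(t) = P(0)e^(0.03t).
Substitute P(0) = 200 and t = 28: P(28) = 200 e^(0.84) ≈ 463.


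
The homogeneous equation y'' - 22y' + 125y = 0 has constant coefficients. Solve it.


Characteristic equation: r² - 22r + 125 = 0.
Discriminant is negative; roots r = 11 ± 2i (complex conjugate pair).
General solution uses e^(α x)(C₁ cos(β x) + C₂ sin(β x)): y = e^(11x)(C₁cos(2x) + C₂sin(2x)).


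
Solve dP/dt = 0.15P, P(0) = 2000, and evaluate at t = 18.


The ODE dP/dt = 0.15P has solution P(t) = P(0)e^(0.15t).
Substitute P(0) = 2000 and t = 18: P(18) = 2000 e^(2.70) ≈ 29759.


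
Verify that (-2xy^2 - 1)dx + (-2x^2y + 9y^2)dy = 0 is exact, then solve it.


Check exactness: ∂M/∂y = -4xy and ∂N/∂x = -4xy; equal, so the equation is exact.
Integrate M with respect to x (treating y as constant): ∫M dx = -x^2y^2 - x + h(y).
Differentiate w.r.t. y and set equal to N: the x-dependent terms already match, leaving h'(y) = 9y^2. Integrate: h(y) = 3y^3.
So F(x,y) = -x^2y^2 + 3y^3 - x.
General solution: -x^2y^2 + 3y^3 - x = C.


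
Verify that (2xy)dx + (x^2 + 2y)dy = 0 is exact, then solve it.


Check exactness: ∂M/∂y = 2x and ∂N/∂x = 2x; equal, so the equation is exact.
Integrate M with respect to x (treating y as constant): ∫M dx = x^2y + h(y).
Differentiate w.r.t. y and set equal to N: the x-dependent terms already match, leaving h'(y) = 2y. Integrate: h(y) = y^2.
So F(x,y) = x^2y + y^2.
General solution: x^2y + y^2 = C.


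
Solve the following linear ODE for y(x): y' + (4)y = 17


P(x) = 4, Q(x) = 17; integrating factor μ = e^(4x).
(μ y)' = 17e^(4x) ⇒ μ y = (17/4)e^(4x) + C.
Divide by μ: y = 17/4 + Ce^(-4x).


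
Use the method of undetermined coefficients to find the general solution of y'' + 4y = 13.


Homogeneous part: r² + 4 = 0 ⇒ r = ±2i, so y_h = C₁cos(2x) + C₂sin(2x).
Try constant y_p = A; plug in: 4A = 13 ⇒ A = 13/4.
General solution: y = C₁cos(2x) + C₂sin(2x) + 13/4.


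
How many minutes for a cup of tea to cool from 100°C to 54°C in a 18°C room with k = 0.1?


From T(t) = T_a + (T₀ - T_a)e^(-kt), set T(t) = 54:
(54 - 18) / (100 - 18) = e^(-0.1t), so t = -ln(0.439)/0.1 ≈ 8.2 minutes.


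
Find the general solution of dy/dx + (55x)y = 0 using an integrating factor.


P(x) = 55x ⇒ μ = e^((55/2)x²).
Q(x) = 0 so μ y is constant: y = Ce^(-(55/2)x²).


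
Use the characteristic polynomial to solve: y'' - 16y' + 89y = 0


Characteristic equation: r² - 16r + 89 = 0.
Discriminant is negative; roots r = 8 ± 5i (complex conjugate pair).
General solution uses e^(α x)(C₁ cos(β x) + C₂ sin(β x)): y = e^(8x)(C₁cos(5x) + C₂sin(5x)).


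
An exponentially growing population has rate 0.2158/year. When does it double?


Exponential growth: P(t) = P₀ e^(0.2158t). Set P(t)/P₀ = 2: e^(0.2158t) = 2.
Solve: t = ln(2)/0.2158 ≈ 3.21 years.


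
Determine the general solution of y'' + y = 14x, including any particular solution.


Homogeneous: r² + 1 = 0 ⇒ r = ±1i, y_h = C₁cos(x) + C₂sin(x).
Polynomial forcing; try y_p = Ax + B. Then y_p'' + 1 y_p = 1(Ax + B) = 14x, so B = 0 and A = 14.
General solution: y = C₁cos(x) + C₂sin(x) + 14x.


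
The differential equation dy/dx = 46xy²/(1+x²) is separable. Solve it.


Separate: dy/y² = 46x/(1+x²) dx.
Integrate LHS: ∫ dy/y² = -1/y.
Integrate RHS via u = 1+x²: 23ln(1+x²) + C.
Result: -1/y = 23ln(1+x²) + C.


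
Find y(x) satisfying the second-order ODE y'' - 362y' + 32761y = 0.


Characteristic equation: r² - 362r + 32761 = 0, i.e. (r - 181)² = 0.
Repeated root r = 181; include an x factor for the second linearly independent solution.
General solution: y = (C₁ + C₂x)e^(181x).


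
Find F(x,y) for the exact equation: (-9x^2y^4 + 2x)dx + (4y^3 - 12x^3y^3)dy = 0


Check exactness: ∂M/∂y = -36x^2y^3 and ∂N/∂x = -36x^2y^3; equal, so the equation is exact.
Integrate M with respect to x (treating y as constant): ∫M dx = -3x^3y^4 + x^2 + h(y).
Differentiate w.r.t. y and set equal to N: the x-dependent terms already match, leaving h'(y) = 4y^3. Integrate: h(y) = y^4.
So F(x,y) = y^4 - 3x^3y^4 + x^2.
General solution: y^4 - 3x^3y^4 + x^2 = C.


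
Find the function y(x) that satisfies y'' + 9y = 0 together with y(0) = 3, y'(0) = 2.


Characteristic roots of r² + 9 = 0 are ±3i, so y = C₁cos(3x) + C₂sin(3x).
Apply y(0) = 3: C₁ = 3. Differentiate and apply y'(0) = 2: 3·C₂ = 2, so C₂ = 2/3.
Particular solution: y = 3cos(3x) + (2/3)sin(3x).


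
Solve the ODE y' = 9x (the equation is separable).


Integrate both sides with respect to x: y = ∫ 9x dx = (9/2)x^2 + C.


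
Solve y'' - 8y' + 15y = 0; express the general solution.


Characteristic equation: r² - 8r + 15 = 0.
Factor: (r - 5)(r - 3) = 0 ⇒ r = 5, 3 (distinct real).
General solution: y = C₁e^(5x) + C₂e^(3x).


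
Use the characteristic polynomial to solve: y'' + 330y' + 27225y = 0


Characteristic equation: r² + 330r + 27225 = 0, i.e. (r + 165)² = 0.
Repeated root r = -165; include an x factor for the second linearly independent solution.
General solution: y = (C₁ + C₂x)e^(-165x).


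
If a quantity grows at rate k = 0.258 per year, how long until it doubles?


Exponential growth: P(t) = P₀ e^(0.258t). Set P(t)/P₀ = 2: e^(0.258t) = 2.
Solve: t = ln(2)/0.258 ≈ 2.69 years.


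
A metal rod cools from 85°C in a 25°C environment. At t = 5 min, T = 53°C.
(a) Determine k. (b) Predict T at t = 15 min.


Newton's law: T(t) = T_a + (T₀ - T_a)e^(-kt).
(a) Use T(5) = 53: (53 - 25)/(85 - 25) = e^(-k·5), so k = -ln(0.467)/5 ≈ 0.1524.
(b) Apply k to t = 15: T(15) = 25 + (60)e^(-2.286) ≈ 31.1°C.


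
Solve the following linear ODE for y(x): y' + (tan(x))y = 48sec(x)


P(x) = tan(x) ⇒ μ = e^(∫tan(x)dx) = sec(x).
(sec(x) y)' = 48sec²(x) ⇒ sec(x) y = 48tan(x) + C.
Multiply by cos(x): y = 48sin(x) + C·cos(x).


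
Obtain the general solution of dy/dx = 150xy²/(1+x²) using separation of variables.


Separate: dy/y² = 150x/(1+x²) dx.
Integrate LHS: ∫ dy/y² = -1/y.
Integrate RHS via u = 1+x²: 75ln(1+x²) + C.
Result: -1/y = 75ln(1+x²) + C.


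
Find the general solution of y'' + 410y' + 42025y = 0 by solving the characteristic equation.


Characteristic equation: r² + 410r + 42025 = 0, i.e. (r + 205)² = 0.
Repeated root r = -205; include an x factor for the second linearly independent solution.
General solution: y = (C₁ + C₂x)e^(-205x).


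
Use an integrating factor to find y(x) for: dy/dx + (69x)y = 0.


P(x) = 69x ⇒ μ = e^((69/2)x²).
Q(x) = 0 so μ y is constant: y = Ce^(-(69/2)x²).


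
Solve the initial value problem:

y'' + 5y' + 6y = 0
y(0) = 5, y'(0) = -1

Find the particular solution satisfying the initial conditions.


Characteristic roots of r² + 5r + 6 = 0 are -3, -2.
General solution y = c₁ e^(-3x) + c₂ e^(-2x).
Apply y(0) = 5: c₁ + c₂ = 5. Apply y'(0) = -1: -3 c₁ - 2 c₂ = -1.
Solve: c₁ = -9, c₂ = 14.
Particular solution: y = -9e^(-3x) + 14e^(-2x).


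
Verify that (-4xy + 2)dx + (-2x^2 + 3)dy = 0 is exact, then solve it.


Check exactness: ∂M/∂y = -4x and ∂N/∂x = -4x; equal, so the equation is exact.
Integrate M with respect to x (treating y as constant): ∫M dx = -2x^2y + 2x + h(y).
Differentiate w.r.t. y and set equal to N: the x-dependent terms already match, leaving h'(y) = 3. Integrate: h(y) = 3y.
So F(x,y) = -2x^2y + 3y + 2x.
General solution: -2x^2y + 3y + 2x = C.


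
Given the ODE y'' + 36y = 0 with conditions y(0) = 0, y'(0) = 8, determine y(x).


Characteristic roots of r² + 36 = 0 are ±6i, so y = C₁cos(6x) + C₂sin(6x).
Apply y(0) = 0: C₁ = 0. Differentiate and apply y'(0) = 8: 6·C₂ = 8, so C₂ = 4/3.
Particular solution: y = (4/3)sin(6x).


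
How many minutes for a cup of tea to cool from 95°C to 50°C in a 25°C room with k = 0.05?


From T(t) = T_a + (T₀ - T_a)e^(-kt), set T(t) = 50:
(50 - 25) / (95 - 25) = e^(-0.05t), so t = -ln(0.357)/0.05 ≈ 20.6 minutes.


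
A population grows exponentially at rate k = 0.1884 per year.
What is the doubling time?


Exponential growth: P(t) = P₀ e^(0.1884t). Set P(t)/P₀ = 2: e^(0.1884t) = 2.
Solve: t = ln(2)/0.1884 ≈ 3.68 years.


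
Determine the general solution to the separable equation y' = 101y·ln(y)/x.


Separate: dy/[y ln(y)] = 101 dx/x.
Substitute u = ln(y): du/u = 101 dx/x.
Integrate: ln|ln(y)| = 101ln|x| + C₀, hence ln(y) = C·x^101.


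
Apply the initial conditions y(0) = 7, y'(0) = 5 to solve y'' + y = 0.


Characteristic roots of r² + 1 = 0 are ±1i, so y = C₁cos(x) + C₂sin(x).
Apply y(0) = 7: C₁ = 7. Differentiate and apply y'(0) = 5: 1·C₂ = 5, so C₂ = 5.
Particular solution: y = 7cos(x) + 5sin(x).


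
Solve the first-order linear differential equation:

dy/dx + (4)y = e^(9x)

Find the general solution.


P(x) = 4 ⇒ μ = e^(4x).
(μ y)' = e^(13x) ⇒ μ y = e^(13x)/13 + C.
Divide by μ: y = (1/13)e^(9x) + Ce^(-4x).


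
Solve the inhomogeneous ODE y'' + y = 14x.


Homogeneous: r² + 1 = 0 ⇒ r = ±1i, y_h = C₁cos(x) + C₂sin(x).
Polynomial forcing; try y_p = Ax + B. Then y_p'' + 1 y_p = 1(Ax + B) = 14x, so B = 0 and A = 14.
General solution: y = C₁cos(x) + C₂sin(x) + 14x.


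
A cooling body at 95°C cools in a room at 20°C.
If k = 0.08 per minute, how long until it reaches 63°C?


From T(t) = T_a + (T₀ - T_a)e^(-kt), set T(t) = 63:
(63 - 20) / (95 - 20) = e^(-0.08t), so t = -ln(0.573)/0.08 ≈ 7.0 minutes.


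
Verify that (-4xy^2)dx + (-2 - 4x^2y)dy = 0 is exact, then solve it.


Check exactness: ∂M/∂y = -8xy and ∂N/∂x = -8xy; equal, so the equation is exact.
Integrate M with respect to x (treating y as constant): ∫M dx = -2x^2y^2 + h(y).
Differentiate w.r.t. y and set equal to N: the x-dependent terms already match, leaving h'(y) = -2. Integrate: h(y) = -2y.
So F(x,y) = -2y - 2x^2y^2.
General solution: -2y - 2x^2y^2 = C.


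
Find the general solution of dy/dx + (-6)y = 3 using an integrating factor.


P(x) = -6 ⇒ μ = e^(-6x).
(μ y)' = 3e^(-6x) ⇒ μ y = -(1/2)e^(-6x) + C.
Divide by μ: y = -1/2 + Ce^(6x).


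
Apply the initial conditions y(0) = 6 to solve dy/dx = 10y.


General solution of y' = 10y is y = Ce^(10x).
Apply y(0) = 6: C = 6.
Particular solution: y = 6e^(10x).


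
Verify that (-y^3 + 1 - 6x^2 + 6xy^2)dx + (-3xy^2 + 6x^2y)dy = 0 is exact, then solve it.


Check exactness: ∂M/∂y = -3y^2 + 12xy and ∂N/∂x = -3y^2 + 12xy; equal, so the equation is exact.
Integrate M with respect to x (treating y as constant): ∫M dx = -xy^3 + x - 2x^3 + 3x^2y^2 + h(y).
Differentiate w.r.t. y and set equal to N: all terms match, so h'(y) = 0 and h is a constant absorbed into C.
General solution: -xy^3 + x - 2x^3 + 3x^2y^2 = C.


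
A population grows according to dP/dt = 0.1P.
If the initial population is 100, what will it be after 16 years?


The ODE dP/dt = 0.1P has solution P(t) = P(0)e^(0.1t).
Substitute P(0) = 100 and t = 16: P(16) = 100 e^(1.60) ≈ 495.


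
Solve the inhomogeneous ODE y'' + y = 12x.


Homogeneous: r² + 1 = 0 ⇒ r = ±1i, y_h = C₁cos(x) + C₂sin(x).
Polynomial forcing; try y_p = Ax + B. Then y_p'' + 1 y_p = 1(Ax + B) = 12x, so B = 0 and A = 12.
General solution: y = C₁cos(x) + C₂sin(x) + 12x.


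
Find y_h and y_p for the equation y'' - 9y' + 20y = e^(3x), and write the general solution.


Characteristic roots of r² - 9r + 20 = 0 are 4, 5.
y_h = C₁e^(4x) + C₂e^(5x).
Forcing exponent 3 is not a characteristic root; try y_p = Ae^(3x).
Substitute: A·(9 + (-9)·3 + (20)) = A·2 = 1, so A = 1/2.
General solution: y = C₁e^(4x) + C₂e^(5x) + (1/2)e^(3x).


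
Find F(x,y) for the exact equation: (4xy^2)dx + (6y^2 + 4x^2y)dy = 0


Check exactness: ∂M/∂y = 8xy and ∂N/∂x = 8xy; equal, so the equation is exact.
Integrate M with respect to x (treating y as constant): ∫M dx = 2x^2y^2 + h(y).
Differentiate w.r.t. y and set equal to N: the x-dependent terms already match, leaving h'(y) = 6y^2. Integrate: h(y) = 2y^3.
So F(x,y) = 2y^3 + 2x^2y^2.
General solution: 2y^3 + 2x^2y^2 = C.
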